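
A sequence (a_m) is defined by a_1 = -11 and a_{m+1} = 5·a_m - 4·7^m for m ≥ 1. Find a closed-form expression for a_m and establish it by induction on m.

a_m = 3·5^(m - 1) - 2·7^m

Computing the first terms: a_1 = -11, a_2 = -83, a_3 = -611. This suggests a_m = 3·5^(m - 1) - 2·7^m.
Base case (m = 1): the formula gives -11 = -11 = a_1.
For the inductive step, assume it holds for an arbitrary k ≥ 1, so a_k = 3·5^(k - 1) - 2·7^k.
Then a_{k+1} = 5·a_k - 4·7^k = 5·(3·5^(k - 1) - 2·7^k) - 4·7^k = 3·5^k - 2·7^(k + 1) = 3·5^((k+1) - 1) - 2·7^(k+1),
which is the claimed formula at m = k+1.
By induction, the statement is established for all m ≥ 1.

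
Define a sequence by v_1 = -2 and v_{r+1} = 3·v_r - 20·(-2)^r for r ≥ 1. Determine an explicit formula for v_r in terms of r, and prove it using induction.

v_r = (-2)^(r + 2) + 2·3^r

Computing the first terms: v_1 = -2, v_2 = 34, v_3 = 22. This suggests v_r = (-2)^(r + 2) + 2·3^r.
For the base case r = 1: the formula gives -2 = -2 = v_1.
Suppose the result is true for r = i, so v_i = (-2)^(i + 2) + 2·3^i.
Then v_{i+1} = 3·v_i - 20·(-2)^i = 3·((-2)^(i + 2) + 2·3^i) - 20·(-2)^i = (-2)^(i + 3) + 2·3^(i + 1) = (-2)^((i+1) + 2) + 2·3^(i+1),
which is the claimed formula at r = i+1.
Hence, by induction on r, the claim holds for every r ≥ 1.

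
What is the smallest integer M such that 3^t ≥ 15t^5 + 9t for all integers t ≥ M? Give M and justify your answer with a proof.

M = 15

At t = 14: 4782969 < 8067486, so the inequality fails and M ≥ 15. We prove 3^t ≥ 15t^5 + 9t for all t ≥ 15.
Base case (t = 15): 3^t = 14348907 and 15t^5 + 9t = 11390760, so 14348907 ≥ 11390760.
For the inductive step, assume it holds for an arbitrary r ≥ 15, so 3^r ≥ 15r^5 + 9r.
Then 3^(r + 1) = 3·(3^r) ≥ 3·(15r^5 + 9r).
Also, for r ≥ 15 we have 3·(15r^5 + 9r) ≥ 15(r+1)^5 + 9(r+1), since 3·(15r^5 + 9r) − (15(r+1)^5 + 9(r+1)) = 30r^5 - 75r^4 - 150r^3 - 150r^2 - 57r - 24, which is nonnegative for all r ≥ 15.
Combining, 3^(r + 1) ≥ 15(r+1)^5 + 9(r+1).
Hence, by induction on t, the claim holds for every t ≥ 15.
Hence the smallest such M is 15.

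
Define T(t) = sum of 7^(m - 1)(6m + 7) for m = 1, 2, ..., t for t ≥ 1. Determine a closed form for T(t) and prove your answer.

T(t) = 7^t(t + 1) - 1

We claim T(t) = 7^t(t + 1) - 1 for all t ≥ 1.
When t = 1: T(1) = 13, and the closed form gives 13. They agree.
Inductive step: suppose the statement holds for some m ≥ 1, so T(m) = 7^m(m + 1) - 1.
Then T(m+1) = T(m) + (7^m(6m + 13)) = (7^m(m + 1) - 1) + (7^m(6m + 13)).
Simplifying, T(m+1) = 7·7^m·m + 14·7^m - 1 = 7^(m+1)((m+1) + 1) - 1,
which is the closed form with t = m+1.
By induction, the statement is established for all t ≥ 1.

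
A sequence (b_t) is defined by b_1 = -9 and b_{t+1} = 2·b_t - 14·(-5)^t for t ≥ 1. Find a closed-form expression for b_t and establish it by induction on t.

Computing the first terms: b_1 = -9, b_2 = 52, b_3 = -246. This suggests b_t = 2(-5)^t + 2^(t - 1).
For the base case t = 1: the formula gives -9 = -9 = b_1.
Inductive step: assume the claim holds for t = m, so b_m = 2(-5)^m + 2^(m - 1).
Then b_{m+1} = 2·b_m - 14·(-5)^m = 2·(2(-5)^m + 2^(m - 1)) - 14·(-5)^m = 2(-5)^(m + 1) + 2^m = 2(-5)^(m+1) + 2^((m+1) - 1),
which is the claimed formula at t = m+1.
By the principle of mathematical induction, the result holds for all t ≥ 1.

b_t = 2(-5)^t + 2^(t - 1)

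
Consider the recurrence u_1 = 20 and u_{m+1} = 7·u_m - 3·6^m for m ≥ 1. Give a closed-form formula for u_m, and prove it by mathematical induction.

Computing the first terms: u_1 = 20, u_2 = 122, u_3 = 746. This suggests u_m = 3·6^m + 2·7^(m - 1).
For the base case m = 1: the formula gives 20 = 20 = u_1.
Suppose the result is true for m = r, so u_r = 3·6^r + 2·7^(r - 1).
Then u_{r+1} = 7·u_r - 3·6^r = 7·(3·6^r + 2·7^(r - 1)) - 3·6^r = 3·6^(r + 1) + 2·7^r = 3·6^(r+1) + 2·7^((r+1) - 1),
which is the claimed formula at m = r+1.
This completes the induction.

u_m = 3·6^m + 2·7^(m - 1)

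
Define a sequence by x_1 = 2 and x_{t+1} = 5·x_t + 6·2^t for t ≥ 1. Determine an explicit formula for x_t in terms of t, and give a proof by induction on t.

x_t = -2^(t + 1) + 6·5^(t - 1)

Computing the first terms: x_1 = 2, x_2 = 22, x_3 = 134. This suggests x_t = -2^(t + 1) + 6·5^(t - 1).
Base step (t = 1): the formula gives 2 = 2 = x_1.
For the inductive step, assume it holds for an arbitrary r ≥ 1, so x_r = -2^(r + 1) + 6·5^(r - 1).
Then x_{r+1} = 5·x_r + 6·2^r = 5·(-2^(r + 1) + 6·5^(r - 1)) + 6·2^r = -2^(r + 2) + 6·5^r = -2^((r+1) + 1) + 6·5^((r+1) - 1),
which is the claimed formula at t = r+1.
By the principle of mathematical induction, the result holds for all t ≥ 1.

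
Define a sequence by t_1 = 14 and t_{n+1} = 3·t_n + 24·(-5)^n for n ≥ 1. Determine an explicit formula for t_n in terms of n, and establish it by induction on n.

Computing the first terms: t_1 = 14, t_2 = -78, t_3 = 366. This suggests t_n = -3(-5)^n - 3^(n - 1).
Base step (n = 1): the formula gives 14 = 14 = t_1.
Inductive step: suppose the statement holds for some j ≥ 1, so t_j = -3(-5)^j - 3^(j - 1).
Then t_{j+1} = 3·t_j + 24·(-5)^j = 3·(-3(-5)^j - 3^(j - 1)) + 24·(-5)^j = -3(-5)^(j + 1) - 3^j = -3(-5)^(j+1) - 3^((j+1) - 1),
which is the claimed formula at n = j+1.
Hence, by induction on n, the claim holds for every n ≥ 1.

t_n = -3(-5)^n - 3^(n - 1)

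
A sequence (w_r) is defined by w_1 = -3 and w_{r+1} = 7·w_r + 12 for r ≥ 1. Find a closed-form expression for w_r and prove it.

w_r = -7^(r - 1) - 2

Computing the first terms: w_1 = -3, w_2 = -9, w_3 = -51. This suggests w_r = -7^(r - 1) - 2.
Base case (r = 1): the formula gives -3 = -3 = w_1.
Suppose the result is true for r = k, so w_k = -7^(k - 1) - 2.
Then w_{k+1} = 7·w_k + 12 = 7·(-7^(k - 1) - 2) + 12 = -7^k - 2 = -7^((k+1) - 1) - 2,
which is the claimed formula at r = k+1.
Hence, by induction on r, the claim holds for every r ≥ 1.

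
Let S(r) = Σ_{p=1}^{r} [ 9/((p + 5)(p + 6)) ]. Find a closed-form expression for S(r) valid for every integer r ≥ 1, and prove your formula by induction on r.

We claim S(r) = 3r/(2(r + 6)) for all r ≥ 1.
Base step (r = 1): S(1) = 3/14, and the closed form gives 3/14. They agree.
Inductive step: suppose the statement holds for some p ≥ 1, so S(p) = 3p/(2(p + 6)).
Then S(p+1) = S(p) + (9/((p + 6)(p + 7))) = (3p/(2(p + 6))) + (9/((p + 6)(p + 7))).
Simplifying, S(p+1) = 3(p + 1)/(2(p + 7)) = 3(p+1)/(2((p+1) + 6)),
which is the closed form with r = p+1.
Hence, by induction on r, the claim holds for every r ≥ 1.

S(r) = 3r/(2(r + 6))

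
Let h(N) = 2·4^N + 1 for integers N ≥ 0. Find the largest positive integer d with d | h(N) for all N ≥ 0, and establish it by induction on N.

Computing the first values: h(0) = 3 and h(1) = 9; gcd(3, 9) = 3, so d ≤ 3.
We prove 3 | 2·4^N + 1 for all N ≥ 0 by induction on N.
Base step (N = 0): h(0) = 3 = 3·(1), so 3 | h(0).
Suppose the result is true for N = r, i.e. 3 | h(r). Then
h(r+1) = 2·4^(r+1) + 1 = 4·(2·4^r + 1) - 3 = 4·h(r) - 3. The first term is divisible by 3 by the inductive hypothesis, and -3 is divisible by 3. Hence 3 | h(r+1).
Hence, by induction on N, the claim holds for every N ≥ 0.
Therefore the largest such d is 3.

d = 3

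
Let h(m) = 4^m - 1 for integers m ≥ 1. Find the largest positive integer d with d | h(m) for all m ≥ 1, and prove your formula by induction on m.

Computing the first values: h(1) = 3 and h(2) = 15; gcd(3, 15) = 3, so d ≤ 3.
We prove 3 | 4^m - 1 for all m ≥ 1 by induction on m.
For the base case m = 1: h(1) = 3 = 3·(1), so 3 | h(1).
Suppose the result is true for m = k, i.e. 3 | h(k). Then
4^{k+1} − 1^{k+1} = 4·4^k − 1·1^k = 4·(4^k − 1^k) + (3)·1^k. The first term is divisible by 3 by the inductive hypothesis, and the second term (3)·1^k is divisible by 3 since 3 | 3. Hence 3 | h(k+1).
By the principle of mathematical induction, the result holds for all m ≥ 1.
Therefore the largest such d is 3.

d = 3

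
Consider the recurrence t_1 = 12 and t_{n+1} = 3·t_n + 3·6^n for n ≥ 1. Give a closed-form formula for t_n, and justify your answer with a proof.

Computing the first terms: t_1 = 12, t_2 = 54, t_3 = 270. This suggests t_n = 2·3^n + 6^n.
Base step (n = 1): the formula gives 12 = 12 = t_1.
Suppose the result is true for n = p, so t_p = 2·3^p + 6^p.
Then t_{p+1} = 3·t_p + 3·6^p = 3·(2·3^p + 6^p) + 3·6^p = 2·3^(p + 1) + 6^(p + 1),
which is the claimed formula at n = p+1.
By the principle of mathematical induction, the result holds for all n ≥ 1.

t_n = 2·3^n + 6^n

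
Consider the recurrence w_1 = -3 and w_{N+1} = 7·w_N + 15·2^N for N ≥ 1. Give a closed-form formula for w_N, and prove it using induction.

Computing the first terms: w_1 = -3, w_2 = 9, w_3 = 123. This suggests w_N = -3·2^N + 3·7^(N - 1).
Base case (N = 1): the formula gives -3 = -3 = w_1.
Suppose the result is true for N = r, so w_r = -3·2^r + 3·7^(r - 1).
Then w_{r+1} = 7·w_r + 15·2^r = 7·(-3·2^r + 3·7^(r - 1)) + 15·2^r = -3·2^(r + 1) + 3·7^r = -3·2^(r+1) + 3·7^((r+1) - 1),
which is the claimed formula at N = r+1.
By induction, the statement is established for all N ≥ 1.

w_N = -3·2^N + 3·7^(N - 1)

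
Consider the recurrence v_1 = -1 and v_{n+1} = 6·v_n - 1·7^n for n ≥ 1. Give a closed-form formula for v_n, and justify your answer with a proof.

Computing the first terms: v_1 = -1, v_2 = -13, v_3 = -127. This suggests v_n = 6^n - 7^n.
When n = 1: the formula gives -1 = -1 = v_1.
Inductive step: assume the claim holds for n = j, so v_j = 6^j - 7^j.
Then v_{j+1} = 6·v_j - 1·7^j = 6·(6^j - 7^j) - 1·7^j = 6^(j + 1) - 7^(j + 1),
which is the claimed formula at n = j+1.
Hence, by induction on n, the claim holds for every n ≥ 1.

v_n = 6^n - 7^n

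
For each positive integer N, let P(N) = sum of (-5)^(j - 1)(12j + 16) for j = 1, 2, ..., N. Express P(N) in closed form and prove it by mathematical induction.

We claim P(N) = -(-5)^N(2N + 3) + 3 for all N ≥ 1.
Base step (N = 1): P(1) = 28, and the closed form gives 28. They agree.
Inductive step: suppose the statement holds for some j ≥ 1, so P(j) = -(-5)^j(2j + 3) + 3.
Then P(j+1) = P(j) + ((-5)^j(12j + 28)) = (-(-5)^j(2j + 3) + 3) + ((-5)^j(12j + 28)).
Simplifying, P(j+1) = 10(-5)^j·j + 25(-5)^j + 3 = -(-5)^(j+1)(2(j+1) + 3) + 3,
which is the closed form with N = j+1.
By induction, the statement is established for all N ≥ 1.

P(N) = -(-5)^N(2N + 3) + 3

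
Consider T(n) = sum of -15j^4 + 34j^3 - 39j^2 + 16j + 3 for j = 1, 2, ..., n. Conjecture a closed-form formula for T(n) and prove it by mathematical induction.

T(n) = -n(3n^4 - n^3 + n^2 + 3n - 5)

We claim T(n) = -n(3n^4 - n^3 + n^2 + 3n - 5) for all n ≥ 1.
For the base case n = 1: T(1) = -1, and the closed form gives -1. They agree.
Inductive step: suppose the statement holds for some j ≥ 1, so T(j) = j(-3j^4 + j^3 - j^2 - 3j + 5).
Then T(j+1) = T(j) + (-15j^4 - 26j^3 - 27j^2 - 20j - 1) = (j(-3j^4 + j^3 - j^2 - 3j + 5)) + (-15j^4 - 26j^3 - 27j^2 - 20j - 1).
Simplifying, T(j+1) = -(j + 1)(3j^4 + 11j^3 + 16j^2 + 14j + 1) = -(j+1)(3(j+1)^4 - (j+1)^3 + (j+1)^2 + 3(j+1) - 5),
which is the closed form with n = j+1.
This completes the induction.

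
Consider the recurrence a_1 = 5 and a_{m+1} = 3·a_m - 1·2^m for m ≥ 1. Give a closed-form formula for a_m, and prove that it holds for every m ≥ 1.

Computing the first terms: a_1 = 5, a_2 = 13, a_3 = 35. This suggests a_m = 2^m + 3^m.
For the base case m = 1: the formula gives 5 = 5 = a_1.
Suppose the result is true for m = j, so a_j = 2^j + 3^j.
Then a_{j+1} = 3·a_j - 1·2^j = 3·(2^j + 3^j) - 1·2^j = 2^(j + 1) + 3^(j + 1),
which is the claimed formula at m = j+1.
Hence, by induction on m, the claim holds for every m ≥ 1.

a_m = 2^m + 3^m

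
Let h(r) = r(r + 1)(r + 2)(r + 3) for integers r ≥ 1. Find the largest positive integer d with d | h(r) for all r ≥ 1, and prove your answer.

Computing the first values: h(1) = 24 and h(2) = 120; gcd(24, 120) = 24, so d ≤ 24.
We prove 24 | r(r + 1)(r + 2)(r + 3) for all r ≥ 1 by induction on r.
For the base case r = 1: h(1) = 24 = 24·(1), so 24 | h(1).
Inductive step: assume the claim holds for r = p, i.e. 24 | h(p). Then
h(p+1) − h(p) = (p+1)·(p+2)·(p+3)·(p+4) − p·(p+1)·(p+2)·(p+3) = (p+1)·(p+2)·(p+3)·[(p+4) − p] = 4·(p+1)·(p+2)·(p+3). The product of 3 consecutive integers is divisible by (3)! = 6, so h(p+1) − h(p) is divisible by 4·6 = 24. By the inductive hypothesis 24 | h(p), hence 24 | h(p+1).
By the principle of mathematical induction, the result holds for all r ≥ 1.
Therefore the largest such d is 24.

d = 24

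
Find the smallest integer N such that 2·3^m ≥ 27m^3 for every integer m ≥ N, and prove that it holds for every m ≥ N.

At m = 8: 13122 < 13824, so the inequality fails and N ≥ 9. We prove 2·3^m ≥ 27m^3 for all m ≥ 9.
Base step (m = 9): 2·3^m = 39366 and 27m^3 = 19683, so 39366 ≥ 19683.
For the inductive step, assume it holds for an arbitrary i ≥ 9, so 2·3^i ≥ 27i^3.
Then 2·3^(i + 1) = 3·(2·3^i) ≥ 3·(27i^3).
Also, for i ≥ 9 we have 3·(27i^3) ≥ 27(i+1)^3, since 3 ≥ (1 + 1/i)^3 for all i ≥ 9.
Combining, 2·3^(i + 1) ≥ 27(i+1)^3.
By induction, the statement is established for all m ≥ 9.
Hence the smallest such N is 9.

N = 9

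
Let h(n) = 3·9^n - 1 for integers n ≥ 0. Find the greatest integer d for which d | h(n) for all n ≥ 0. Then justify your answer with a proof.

Computing the first values: h(0) = 2 and h(1) = 26; gcd(2, 26) = 2, so d ≤ 2.
We prove 2 | 3·9^n - 1 for all n ≥ 0 by induction on n.
When n = 0: h(0) = 2 = 2·(1), so 2 | h(0).
Inductive step: assume the claim holds for n = r, i.e. 2 | h(r). Then
h(r+1) = 3·9^(r+1) - 1 = 9·(3·9^r - 1) + 8 = 9·h(r) + 8. The first term is divisible by 2 by the inductive hypothesis, and 8 is divisible by 2. Hence 2 | h(r+1).
Hence, by induction on n, the claim holds for every n ≥ 0.
Therefore the largest such d is 2.

d = 2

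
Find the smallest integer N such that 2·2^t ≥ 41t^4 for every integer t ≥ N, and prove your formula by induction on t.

N = 23

At t = 22: 8388608 < 9604496, so the inequality fails and N ≥ 23. We prove 2·2^t ≥ 41t^4 for all t ≥ 23.
For the base case t = 23: 2·2^t = 16777216 and 41t^4 = 11473481, so 16777216 ≥ 11473481.
For the inductive step, assume it holds for an arbitrary i ≥ 23, so 2·2^i ≥ 41i^4.
Then 2·2^(i + 1) = 2·(2·2^i) ≥ 2·(41i^4).
Also, for i ≥ 23 we have 2·(41i^4) ≥ 41(i+1)^4, since 2 ≥ (1 + 1/i)^4 for all i ≥ 23.
Combining, 2·2^(i + 1) ≥ 41(i+1)^4.
This completes the induction.
Hence the smallest such N is 23.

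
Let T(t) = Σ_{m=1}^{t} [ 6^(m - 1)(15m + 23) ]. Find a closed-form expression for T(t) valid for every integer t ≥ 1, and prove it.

T(t) = 6^t(3t + 4) - 4

We claim T(t) = 6^t(3t + 4) - 4 for all t ≥ 1.
Base step (t = 1): T(1) = 38, and the closed form gives 38. They agree.
For the inductive step, assume it holds for an arbitrary m ≥ 1, so T(m) = 6^m(3m + 4) - 4.
Then T(m+1) = T(m) + (6^m(15m + 38)) = (6^m(3m + 4) - 4) + (6^m(15m + 38)).
Simplifying, T(m+1) = 18·6^m·m + 42·6^m - 4 = 6^(m+1)(3(m+1) + 4) - 4,
which is the closed form with t = m+1.
This completes the induction.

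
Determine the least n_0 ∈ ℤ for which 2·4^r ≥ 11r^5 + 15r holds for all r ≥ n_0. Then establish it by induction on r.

n_0 = 10

At r = 9: 524288 < 649674, so the inequality fails and n_0 ≥ 10. We prove 2·4^r ≥ 11r^5 + 15r for all r ≥ 10.
Base step (r = 10): 2·4^r = 2097152 and 11r^5 + 15r = 1100150, so 2097152 ≥ 1100150.
For the inductive step, assume it holds for an arbitrary p ≥ 10, so 2·4^p ≥ 11p^5 + 15p.
Then 2·4^(p + 1) = 4·(2·4^p) ≥ 4·(11p^5 + 15p).
Also, for p ≥ 10 we have 4·(11p^5 + 15p) ≥ 11(p+1)^5 + 15(p+1), since 4·(11p^5 + 15p) − (11(p+1)^5 + 15(p+1)) = 33p^5 - 55p^4 - 110p^3 - 110p^2 - 10p - 26, which is nonnegative for all p ≥ 10.
Combining, 2·4^(p + 1) ≥ 11(p+1)^5 + 15(p+1).
By the principle of mathematical induction, the result holds for all r ≥ 10.
Hence the smallest such n_0 is 10.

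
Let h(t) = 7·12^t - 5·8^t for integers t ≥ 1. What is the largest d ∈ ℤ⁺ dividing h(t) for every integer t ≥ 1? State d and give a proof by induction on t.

d = 4

Computing the first values: h(1) = 44 and h(2) = 688; gcd(44, 688) = 4, so d ≤ 4.
We prove 4 | 7·12^t - 5·8^t for all t ≥ 1 by induction on t.
Base case (t = 1): h(1) = 44 = 4·(11), so 4 | h(1).
Inductive step: assume the claim holds for t = k, i.e. 4 | h(k). Then
h(k+1) − 12·h(k) = (7·12^(k+1) - 5·8^(k+1)) − 12·(7·12^k - 5·8^k) = (-5)·8^k·(8 − 12) = (20)·8^k. Since 4 | h(k) by the inductive hypothesis, 4 | 12·h(k); and 4 | 20 since 20 = 4·5. Therefore 4 | h(k+1).
By induction, the statement is established for all t ≥ 1.
Therefore the largest such d is 4.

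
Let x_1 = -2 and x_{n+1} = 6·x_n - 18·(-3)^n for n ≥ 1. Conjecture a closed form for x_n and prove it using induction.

x_n = 2(-3)^n + 4·6^(n - 1)

Computing the first terms: x_1 = -2, x_2 = 42, x_3 = 90. This suggests x_n = 2(-3)^n + 4·6^(n - 1).
For the base case n = 1: the formula gives -2 = -2 = x_1.
Inductive step: suppose the statement holds for some k ≥ 1, so x_k = 2(-3)^k + 4·6^(k - 1).
Then x_{k+1} = 6·x_k - 18·(-3)^k = 6·(2(-3)^k + 4·6^(k - 1)) - 18·(-3)^k = 2(-3)^(k + 1) + 4·6^k = 2(-3)^(k+1) + 4·6^((k+1) - 1),
which is the claimed formula at n = k+1.
By the principle of mathematical induction, the result holds for all n ≥ 1.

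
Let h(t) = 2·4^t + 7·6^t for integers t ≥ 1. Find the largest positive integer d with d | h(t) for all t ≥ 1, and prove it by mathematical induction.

Computing the first values: h(1) = 50 and h(2) = 284; gcd(50, 284) = 2, so d ≤ 2.
We prove 2 | 2·4^t + 7·6^t for all t ≥ 1 by induction on t.
When t = 1: h(1) = 50 = 2·(25), so 2 | h(1).
Suppose the result is true for t = k, i.e. 2 | h(k). Then
h(k+1) − 6·h(k) = (2·4^(k+1) + 7·6^(k+1)) − 6·(2·4^k + 7·6^k) = (2)·4^k·(4 − 6) = (-4)·4^k. Since 2 | h(k) by the inductive hypothesis, 2 | 6·h(k); and 2 | -4 since -4 = 2·-2. Therefore 2 | h(k+1).
By induction, the statement is established for all t ≥ 1.
Therefore the largest such d is 2.

d = 2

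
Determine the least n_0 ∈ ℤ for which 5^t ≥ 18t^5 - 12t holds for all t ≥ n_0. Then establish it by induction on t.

n_0 = 9

At t = 8: 390625 < 589728, so the inequality fails and n_0 ≥ 9. We prove 5^t ≥ 18t^5 - 12t for all t ≥ 9.
For the base case t = 9: 5^t = 1953125 and 18t^5 - 12t = 1062774, so 1953125 ≥ 1062774.
Inductive step: assume the claim holds for t = r, so 5^r ≥ 18r^5 - 12r.
Then 5^(r + 1) = 5·(5^r) ≥ 5·(18r^5 - 12r).
Also, for r ≥ 9 we have 5·(18r^5 - 12r) ≥ 18(r+1)^5 - 12(r+1), since 5·(18r^5 - 12r) − (18(r+1)^5 - 12(r+1)) = 72r^5 - 90r^4 - 180r^3 - 180r^2 - 138r - 6, which is nonnegative for all r ≥ 9.
Combining, 5^(r + 1) ≥ 18(r+1)^5 - 12(r+1).
By induction, the statement is established for all t ≥ 9.
Hence the smallest such n_0 is 9.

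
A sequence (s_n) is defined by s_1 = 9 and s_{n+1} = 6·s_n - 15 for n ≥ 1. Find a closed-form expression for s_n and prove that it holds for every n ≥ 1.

Computing the first terms: s_1 = 9, s_2 = 39, s_3 = 219. This suggests s_n = 6^n + 3.
When n = 1: the formula gives 9 = 9 = s_1.
For the inductive step, assume it holds for an arbitrary j ≥ 1, so s_j = 6^j + 3.
Then s_{j+1} = 6·s_j - 15 = 6·(6^j + 3) - 15 = 6^(j + 1) + 3,
which is the claimed formula at n = j+1.
By induction, the statement is established for all n ≥ 1.

s_n = 6^n + 3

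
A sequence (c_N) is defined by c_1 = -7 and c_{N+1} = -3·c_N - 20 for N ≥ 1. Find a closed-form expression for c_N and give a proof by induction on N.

c_N = -2(-3)^(N - 1) - 5

Computing the first terms: c_1 = -7, c_2 = 1, c_3 = -23. This suggests c_N = -2(-3)^(N - 1) - 5.
For the base case N = 1: the formula gives -7 = -7 = c_1.
Inductive step: assume the claim holds for N = k, so c_k = -2(-3)^(k - 1) - 5.
Then c_{k+1} = -3·c_k - 20 = -3·(-2(-3)^(k - 1) - 5) - 20 = -2(-3)^k - 5 = -2(-3)^((k+1) - 1) - 5,
which is the claimed formula at N = k+1.
This completes the induction.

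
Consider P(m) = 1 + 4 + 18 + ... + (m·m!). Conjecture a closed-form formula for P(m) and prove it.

P(m) = (m + 1)! - 1

We claim P(m) = (m + 1)! - 1 for all m ≥ 1.
For the base case m = 1: P(1) = 1, and the closed form gives 1. They agree.
Inductive step: assume the claim holds for m = i, so P(i) = (i + 1)! - 1.
Then P(i+1) = P(i) + ((i + 1)(i + 1)!) = ((i + 1)! - 1) + ((i + 1)(i + 1)!).
Simplifying, P(i+1) = ((i+1) + 1)! - 1,
which is the closed form with m = i+1.
Hence, by induction on m, the claim holds for every m ≥ 1.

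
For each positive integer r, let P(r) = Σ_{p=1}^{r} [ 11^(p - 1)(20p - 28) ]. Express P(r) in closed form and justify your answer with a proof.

We claim P(r) = 11^r(2r - 3) + 3 for all r ≥ 1.
Base case (r = 1): P(1) = -8, and the closed form gives -8. They agree.
Suppose the result is true for r = p, so P(p) = 11^p(2p - 3) + 3.
Then P(p+1) = P(p) + (11^p(20p - 8)) = (11^p(2p - 3) + 3) + (11^p(20p - 8)).
Simplifying, P(p+1) = 22·11^p·p - 11·11^p + 3 = 11^(p+1)(2(p+1) - 3) + 3,
which is the closed form with r = p+1.
By the principle of mathematical induction, the result holds for all r ≥ 1.

P(r) = 11^r(2r - 3) + 3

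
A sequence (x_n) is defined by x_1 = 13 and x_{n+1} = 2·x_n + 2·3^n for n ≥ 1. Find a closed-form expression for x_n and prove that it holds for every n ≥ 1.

Computing the first terms: x_1 = 13, x_2 = 32, x_3 = 82. This suggests x_n = 7·2^(n - 1) + 2·3^n.
Base step (n = 1): the formula gives 13 = 13 = x_1.
Inductive step: suppose the statement holds for some j ≥ 1, so x_j = 7·2^(j - 1) + 2·3^j.
Then x_{j+1} = 2·x_j + 2·3^j = 2·(7·2^(j - 1) + 2·3^j) + 2·3^j = 7·2^j + 2·3^(j + 1) = 7·2^((j+1) - 1) + 2·3^(j+1),
which is the claimed formula at n = j+1.
Hence, by induction on n, the claim holds for every n ≥ 1.

x_n = 7·2^(n - 1) + 2·3^n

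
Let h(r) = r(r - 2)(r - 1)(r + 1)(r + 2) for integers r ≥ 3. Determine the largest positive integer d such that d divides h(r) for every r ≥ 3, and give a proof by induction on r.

Computing the first values: h(3) = 120 and h(4) = 720; gcd(120, 720) = 120, so d ≤ 120.
We prove 120 | r(r - 2)(r - 1)(r + 1)(r + 2) for all r ≥ 3 by induction on r.
For the base case r = 3: h(3) = 120 = 120·(1), so 120 | h(3).
For the inductive step, assume it holds for an arbitrary k ≥ 3, i.e. 120 | h(k). Then
h(k+1) − h(k) = (k-1)·k·(k+1)·(k+2)·(k+3) − (k-2)·(k-1)·k·(k+1)·(k+2) = (k-1)·k·(k+1)·(k+2)·[(k+3) − (k-2)] = 5·(k-1)·k·(k+1)·(k+2). The product of 4 consecutive integers is divisible by (4)! = 24, so h(k+1) − h(k) is divisible by 5·24 = 120. By the inductive hypothesis 120 | h(k), hence 120 | h(k+1).
By induction, the statement is established for all r ≥ 3.
Therefore the largest such d is 120.

d = 120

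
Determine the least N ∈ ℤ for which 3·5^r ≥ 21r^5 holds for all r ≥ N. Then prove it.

N = 8

At r = 7: 234375 < 352947, so the inequality fails and N ≥ 8. We prove 3·5^r ≥ 21r^5 for all r ≥ 8.
When r = 8: 3·5^r = 1171875 and 21r^5 = 688128, so 1171875 ≥ 688128.
Inductive step: suppose the statement holds for some p ≥ 8, so 3·5^p ≥ 21p^5.
Then 3·5^(p + 1) = 5·(3·5^p) ≥ 5·(21p^5).
Also, for p ≥ 8 we have 5·(21p^5) ≥ 21(p+1)^5, since 5 ≥ (1 + 1/p)^5 for all p ≥ 8.
Combining, 3·5^(p + 1) ≥ 21(p+1)^5.
By induction, the statement is established for all r ≥ 8.
Hence the smallest such N is 8.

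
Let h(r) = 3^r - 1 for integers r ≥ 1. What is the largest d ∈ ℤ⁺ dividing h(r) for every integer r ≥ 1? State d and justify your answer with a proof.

Computing the first values: h(1) = 2 and h(2) = 8; gcd(2, 8) = 2, so d ≤ 2.
We prove 2 | 3^r - 1 for all r ≥ 1 by induction on r.
When r = 1: h(1) = 2 = 2·(1), so 2 | h(1).
Inductive step: assume the claim holds for r = p, i.e. 2 | h(p). Then
3^{p+1} − 1^{p+1} = 3·3^p − 1·1^p = 3·(3^p − 1^p) + (2)·1^p. The first term is divisible by 2 by the inductive hypothesis, and the second term (2)·1^p is divisible by 2 since 2 | 2. Hence 2 | h(p+1).
This completes the induction.
Therefore the largest such d is 2.

d = 2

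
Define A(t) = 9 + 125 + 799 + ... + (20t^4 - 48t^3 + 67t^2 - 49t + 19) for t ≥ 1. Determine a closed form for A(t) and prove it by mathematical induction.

A(t) = t(4t^4 - 2t^3 + 5t^2 - 3t + 5)

We claim A(t) = t(4t^4 - 2t^3 + 5t^2 - 3t + 5) for all t ≥ 1.
For the base case t = 1: A(1) = 9, and the closed form gives 9. They agree.
For the inductive step, assume it holds for an arbitrary i ≥ 1, so A(i) = i(4i^4 - 2i^3 + 5i^2 - 3i + 5).
Then A(i+1) = A(i) + (20i^4 + 32i^3 + 43i^2 + 21i + 9) = (i(4i^4 - 2i^3 + 5i^2 - 3i + 5)) + (20i^4 + 32i^3 + 43i^2 + 21i + 9).
Simplifying, A(i+1) = (i + 1)(4i^4 + 14i^3 + 23i^2 + 17i + 9) = (i+1)(4(i+1)^4 - 2(i+1)^3 + 5(i+1)^2 - 3(i+1) + 5),
which is the closed form with t = i+1.
Hence, by induction on t, the claim holds for every t ≥ 1.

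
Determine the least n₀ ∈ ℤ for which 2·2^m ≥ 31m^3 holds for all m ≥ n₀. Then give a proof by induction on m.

n₀ = 16

At m = 15: 65536 < 104625, so the inequality fails and n₀ ≥ 16. We prove 2·2^m ≥ 31m^3 for all m ≥ 16.
Base step (m = 16): 2·2^m = 131072 and 31m^3 = 126976, so 131072 ≥ 126976.
Suppose the result is true for m = i, so 2·2^i ≥ 31i^3.
Then 2·2^(i + 1) = 2·(2·2^i) ≥ 2·(31i^3).
Also, for i ≥ 16 we have 2·(31i^3) ≥ 31(i+1)^3, since 2 ≥ (1 + 1/i)^3 for all i ≥ 16.
Combining, 2·2^(i + 1) ≥ 31(i+1)^3.
Hence, by induction on m, the claim holds for every m ≥ 16.
Hence the smallest such n₀ is 16.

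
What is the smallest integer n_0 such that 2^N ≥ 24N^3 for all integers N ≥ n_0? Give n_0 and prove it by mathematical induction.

n_0 = 17

At N = 16: 65536 < 98304, so the inequality fails and n_0 ≥ 17. We prove 2^N ≥ 24N^3 for all N ≥ 17.
When N = 17: 2^N = 131072 and 24N^3 = 117912, so 131072 ≥ 117912.
For the inductive step, assume it holds for an arbitrary m ≥ 17, so 2^m ≥ 24m^3.
Then 2^(m + 1) = 2·(2^m) ≥ 2·(24m^3).
Also, for m ≥ 17 we have 2·(24m^3) ≥ 24(m+1)^3, since 2 ≥ (1 + 1/m)^3 for all m ≥ 17.
Combining, 2^(m + 1) ≥ 24(m+1)^3.
By induction, the statement is established for all N ≥ 17.
Hence the smallest such n_0 is 17.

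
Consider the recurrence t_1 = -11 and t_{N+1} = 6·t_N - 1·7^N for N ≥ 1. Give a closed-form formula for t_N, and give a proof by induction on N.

Computing the first terms: t_1 = -11, t_2 = -73, t_3 = -487. This suggests t_N = -4·6^(N - 1) - 7^N.
When N = 1: the formula gives -11 = -11 = t_1.
For the inductive step, assume it holds for an arbitrary r ≥ 1, so t_r = -4·6^(r - 1) - 7^r.
Then t_{r+1} = 6·t_r - 1·7^r = 6·(-4·6^(r - 1) - 7^r) - 1·7^r = -4·6^r - 7^(r + 1) = -4·6^((r+1) - 1) - 7^(r+1),
which is the claimed formula at N = r+1.
Hence, by induction on N, the claim holds for every N ≥ 1.

t_N = -4·6^(N - 1) - 7^N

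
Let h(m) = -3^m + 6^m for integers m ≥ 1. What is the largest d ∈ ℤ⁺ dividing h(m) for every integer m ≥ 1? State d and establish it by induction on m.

Computing the first values: h(1) = 3 and h(2) = 27; gcd(3, 27) = 3, so d ≤ 3.
We prove 3 | -3^m + 6^m for all m ≥ 1 by induction on m.
Base step (m = 1): h(1) = 3 = 3·(1), so 3 | h(1).
For the inductive step, assume it holds for an arbitrary i ≥ 1, i.e. 3 | h(i). Then
6^{i+1} − 3^{i+1} = 6·6^i − 3·3^i = 6·(6^i − 3^i) + (3)·3^i. The first term is divisible by 3 by the inductive hypothesis, and the second term (3)·3^i is divisible by 3 since 3 | 3. Hence 3 | h(i+1).
By the principle of mathematical induction, the result holds for all m ≥ 1.
Therefore the largest such d is 3.

d = 3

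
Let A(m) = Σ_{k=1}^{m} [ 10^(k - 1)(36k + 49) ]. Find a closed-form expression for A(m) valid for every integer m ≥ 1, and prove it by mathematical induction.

We claim A(m) = 10^m(4m + 5) - 5 for all m ≥ 1.
Base case (m = 1): A(1) = 85, and the closed form gives 85. They agree.
Inductive step: suppose the statement holds for some k ≥ 1, so A(k) = 10^k(4k + 5) - 5.
Then A(k+1) = A(k) + (10^k(36k + 85)) = (10^k(4k + 5) - 5) + (10^k(36k + 85)).
Simplifying, A(k+1) = 40·10^k·k + 90·10^k - 5 = 10^(k+1)(4(k+1) + 5) - 5,
which is the closed form with m = k+1.
By the principle of mathematical induction, the result holds for all m ≥ 1.

A(m) = 10^m(4m + 5) - 5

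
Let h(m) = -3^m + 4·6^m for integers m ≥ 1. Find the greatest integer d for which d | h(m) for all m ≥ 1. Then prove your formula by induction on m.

d = 3

Computing the first values: h(1) = 21 and h(2) = 135; gcd(21, 135) = 3, so d ≤ 3.
We prove 3 | -3^m + 4·6^m for all m ≥ 1 by induction on m.
For the base case m = 1: h(1) = 21 = 3·(7), so 3 | h(1).
Inductive step: assume the claim holds for m = p, i.e. 3 | h(p). Then
h(p+1) − 6·h(p) = (-3^(p+1) + 4·6^(p+1)) − 6·(-3^p + 4·6^p) = (-1)·3^p·(3 − 6) = (3)·3^p. Since 3 | h(p) by the inductive hypothesis, 3 | 6·h(p); and 3 | 3 since 3 = 3·1. Therefore 3 | h(p+1).
By the principle of mathematical induction, the result holds for all m ≥ 1.
Therefore the largest such d is 3.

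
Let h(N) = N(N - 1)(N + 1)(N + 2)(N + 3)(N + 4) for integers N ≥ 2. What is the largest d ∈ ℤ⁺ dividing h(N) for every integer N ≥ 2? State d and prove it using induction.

d = 720

Computing the first values: h(2) = 720 and h(3) = 5040; gcd(720, 5040) = 720, so d ≤ 720.
We prove 720 | N(N - 1)(N + 1)(N + 2)(N + 3)(N + 4) for all N ≥ 2 by induction on N.
Base step (N = 2): h(2) = 720 = 720·(1), so 720 | h(2).
Suppose the result is true for N = k, i.e. 720 | h(k). Then
h(k+1) − h(k) = k·(k+1)·(k+2)·(k+3)·(k+4)·(k+5) − (k-1)·k·(k+1)·(k+2)·(k+3)·(k+4) = k·(k+1)·(k+2)·(k+3)·(k+4)·[(k+5) − (k-1)] = 6·k·(k+1)·(k+2)·(k+3)·(k+4). The product of 5 consecutive integers is divisible by (5)! = 120, so h(k+1) − h(k) is divisible by 6·120 = 720. By the inductive hypothesis 720 | h(k), hence 720 | h(k+1).
By induction, the statement is established for all N ≥ 2.
Therefore the largest such d is 720.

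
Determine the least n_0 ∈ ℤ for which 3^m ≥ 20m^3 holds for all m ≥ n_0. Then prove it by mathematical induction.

n_0 = 9

At m = 8: 6561 < 10240, so the inequality fails and n_0 ≥ 9. We prove 3^m ≥ 20m^3 for all m ≥ 9.
Base step (m = 9): 3^m = 19683 and 20m^3 = 14580, so 19683 ≥ 14580.
Inductive step: suppose the statement holds for some p ≥ 9, so 3^p ≥ 20p^3.
Then 3^(p + 1) = 3·(3^p) ≥ 3·(20p^3).
Also, for p ≥ 9 we have 3·(20p^3) ≥ 20(p+1)^3, since 3 ≥ (1 + 1/p)^3 for all p ≥ 9.
Combining, 3^(p + 1) ≥ 20(p+1)^3.
Hence, by induction on m, the claim holds for every m ≥ 9.
Hence the smallest such n_0 is 9.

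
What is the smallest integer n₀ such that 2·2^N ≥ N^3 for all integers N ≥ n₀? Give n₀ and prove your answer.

n₀ = 8

At N = 7: 256 < 343, so the inequality fails and n₀ ≥ 8. We prove 2·2^N ≥ N^3 for all N ≥ 8.
When N = 8: 2·2^N = 512 and N^3 = 512, so 512 ≥ 512.
Inductive step: suppose the statement holds for some j ≥ 8, so 2·2^j ≥ j^3.
Then 2·2^(j + 1) = 2·(2·2^j) ≥ 2·(j^3).
Also, for j ≥ 8 we have 2·(j^3) ≥ (j+1)^3, since 2 ≥ (1 + 1/j)^3 for all j ≥ 8.
Combining, 2·2^(j + 1) ≥ (j+1)^3.
By the principle of mathematical induction, the result holds for all N ≥ 8.
Hence the smallest such n₀ is 8.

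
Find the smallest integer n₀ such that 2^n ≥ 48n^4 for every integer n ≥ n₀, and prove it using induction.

n₀ = 24

At n = 23: 8388608 < 13432368, so the inequality fails and n₀ ≥ 24. We prove 2^n ≥ 48n^4 for all n ≥ 24.
For the base case n = 24: 2^n = 16777216 and 48n^4 = 15925248, so 16777216 ≥ 15925248.
Suppose the result is true for n = r, so 2^r ≥ 48r^4.
Then 2^(r + 1) = 2·(2^r) ≥ 2·(48r^4).
Also, for r ≥ 24 we have 2·(48r^4) ≥ 48(r+1)^4, since 2 ≥ (1 + 1/r)^4 for all r ≥ 24.
Combining, 2^(r + 1) ≥ 48(r+1)^4.
This completes the induction.
Hence the smallest such n₀ is 24.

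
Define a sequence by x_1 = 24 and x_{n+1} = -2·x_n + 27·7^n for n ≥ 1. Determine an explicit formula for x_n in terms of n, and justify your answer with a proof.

x_n = 3(-2)^(n - 1) + 3·7^n

Computing the first terms: x_1 = 24, x_2 = 141, x_3 = 1041. This suggests x_n = 3(-2)^(n - 1) + 3·7^n.
For the base case n = 1: the formula gives 24 = 24 = x_1.
Inductive step: assume the claim holds for n = m, so x_m = 3(-2)^(m - 1) + 3·7^m.
Then x_{m+1} = -2·x_m + 27·7^m = -2·(3(-2)^(m - 1) + 3·7^m) + 27·7^m = 3(-2)^m + 3·7^(m + 1) = 3(-2)^((m+1) - 1) + 3·7^(m+1),
which is the claimed formula at n = m+1.
This completes the induction.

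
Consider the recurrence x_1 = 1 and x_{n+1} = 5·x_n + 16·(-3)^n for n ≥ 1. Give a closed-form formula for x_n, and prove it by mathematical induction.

Computing the first terms: x_1 = 1, x_2 = -43, x_3 = -71. This suggests x_n = -2(-3)^n - 5^n.
When n = 1: the formula gives 1 = 1 = x_1.
Suppose the result is true for n = k, so x_k = -2(-3)^k - 5^k.
Then x_{k+1} = 5·x_k + 16·(-3)^k = 5·(-2(-3)^k - 5^k) + 16·(-3)^k = -2(-3)^(k + 1) - 5^(k + 1),
which is the claimed formula at n = k+1.
Hence, by induction on n, the claim holds for every n ≥ 1.

x_n = -2(-3)^n - 5^n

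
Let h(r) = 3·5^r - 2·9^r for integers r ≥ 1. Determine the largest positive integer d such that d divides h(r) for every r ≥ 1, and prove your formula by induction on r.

Computing the first values: h(1) = -3 and h(2) = -87; gcd(-3, -87) = 3, so d ≤ 3.
We prove 3 | 3·5^r - 2·9^r for all r ≥ 1 by induction on r.
Base step (r = 1): h(1) = -3 = 3·(-1), so 3 | h(1).
Suppose the result is true for r = i, i.e. 3 | h(i). Then
h(i+1) − 9·h(i) = (3·5^(i+1) - 2·9^(i+1)) − 9·(3·5^i - 2·9^i) = (3)·5^i·(5 − 9) = (-12)·5^i. Since 3 | h(i) by the inductive hypothesis, 3 | 9·h(i); and 3 | -12 since -12 = 3·-4. Therefore 3 | h(i+1).
Hence, by induction on r, the claim holds for every r ≥ 1.
Therefore the largest such d is 3.

d = 3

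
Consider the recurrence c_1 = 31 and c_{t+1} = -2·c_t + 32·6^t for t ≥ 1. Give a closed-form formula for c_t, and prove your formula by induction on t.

c_t = 7(-2)^(t - 1) + 4·6^t

Computing the first terms: c_1 = 31, c_2 = 130, c_3 = 892. This suggests c_t = 7(-2)^(t - 1) + 4·6^t.
For the base case t = 1: the formula gives 31 = 31 = c_1.
Inductive step: assume the claim holds for t = m, so c_m = 7(-2)^(m - 1) + 4·6^m.
Then c_{m+1} = -2·c_m + 32·6^m = -2·(7(-2)^(m - 1) + 4·6^m) + 32·6^m = 7(-2)^m + 4·6^(m + 1) = 7(-2)^((m+1) - 1) + 4·6^(m+1),
which is the claimed formula at t = m+1.
By induction, the statement is established for all t ≥ 1.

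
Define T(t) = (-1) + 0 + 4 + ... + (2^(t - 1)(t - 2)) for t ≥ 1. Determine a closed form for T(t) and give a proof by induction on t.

T(t) = 2^t(t - 3) + 3

We claim T(t) = 2^t(t - 3) + 3 for all t ≥ 1.
When t = 1: T(1) = -1, and the closed form gives -1. They agree.
Suppose the result is true for t = j, so T(j) = 2^j(j - 3) + 3.
Then T(j+1) = T(j) + (2^j(j - 1)) = (2^j(j - 3) + 3) + (2^j(j - 1)).
Simplifying, T(j+1) = 2^(j + 1)j - 2^(j + 2) + 3 = 2^(j+1)((j+1) - 3) + 3,
which is the closed form with t = j+1.
This completes the induction.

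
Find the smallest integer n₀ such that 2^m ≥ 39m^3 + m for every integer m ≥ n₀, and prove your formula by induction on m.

n₀ = 18

At m = 17: 131072 < 191624, so the inequality fails and n₀ ≥ 18. We prove 2^m ≥ 39m^3 + m for all m ≥ 18.
For the base case m = 18: 2^m = 262144 and 39m^3 + m = 227466, so 262144 ≥ 227466.
For the inductive step, assume it holds for an arbitrary p ≥ 18, so 2^p ≥ 39p^3 + p.
Then 2^(p + 1) = 2·(2^p) ≥ 2·(39p^3 + p).
Also, for p ≥ 18 we have 2·(39p^3 + p) ≥ 39(p+1)^3 + (p+1), since 2·(39p^3 + p) − (39(p+1)^3 + (p+1)) = 39p^3 - 117p^2 - 116p - 40, which is nonnegative for all p ≥ 18.
Combining, 2^(p + 1) ≥ 39(p+1)^3 + (p+1).
This completes the induction.
Hence the smallest such n₀ is 18.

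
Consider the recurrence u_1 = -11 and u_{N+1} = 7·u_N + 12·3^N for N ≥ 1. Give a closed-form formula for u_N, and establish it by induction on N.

Computing the first terms: u_1 = -11, u_2 = -41, u_3 = -179. This suggests u_N = -3^(N + 1) - 2·7^(N - 1).
When N = 1: the formula gives -11 = -11 = u_1.
Inductive step: suppose the statement holds for some r ≥ 1, so u_r = -3^(r + 1) - 2·7^(r - 1).
Then u_{r+1} = 7·u_r + 12·3^r = 7·(-3^(r + 1) - 2·7^(r - 1)) + 12·3^r = -3^(r + 2) - 2·7^r = -3^((r+1) + 1) - 2·7^((r+1) - 1),
which is the claimed formula at N = r+1.
By the principle of mathematical induction, the result holds for all N ≥ 1.

u_N = -3^(N + 1) - 2·7^(N - 1)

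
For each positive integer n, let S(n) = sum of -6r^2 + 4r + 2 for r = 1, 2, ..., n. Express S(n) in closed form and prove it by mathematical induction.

We claim S(n) = -n(n - 1)(2n + 3) for all n ≥ 1.
For the base case n = 1: S(1) = 0, and the closed form gives 0. They agree.
Inductive step: assume the claim holds for n = r, so S(r) = r(-2r^2 - r + 3).
Then S(r+1) = S(r) + (2r(-3r - 4)) = (r(-2r^2 - r + 3)) + (2r(-3r - 4)).
Simplifying, S(r+1) = -r(r + 1)(2r + 5) = -(r+1)((r+1) - 1)(2(r+1) + 3),
which is the closed form with n = r+1.
By the principle of mathematical induction, the result holds for all n ≥ 1.

S(n) = -n(n - 1)(2n + 3)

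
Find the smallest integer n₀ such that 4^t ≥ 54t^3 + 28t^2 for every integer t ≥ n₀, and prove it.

n₀ = 8

At t = 7: 16384 < 19894, so the inequality fails and n₀ ≥ 8. We prove 4^t ≥ 54t^3 + 28t^2 for all t ≥ 8.
Base step (t = 8): 4^t = 65536 and 54t^3 + 28t^2 = 29440, so 65536 ≥ 29440.
Inductive step: suppose the statement holds for some p ≥ 8, so 4^p ≥ 54p^3 + 28p^2.
Then 4^(p + 1) = 4·(4^p) ≥ 4·(54p^3 + 28p^2).
Also, for p ≥ 8 we have 4·(54p^3 + 28p^2) ≥ 54(p+1)^3 + 28(p+1)^2, since 4·(54p^3 + 28p^2) − (54(p+1)^3 + 28(p+1)^2) = 162p^3 - 78p^2 - 218p - 82, which is nonnegative for all p ≥ 8.
Combining, 4^(p + 1) ≥ 54(p+1)^3 + 28(p+1)^2.
By the principle of mathematical induction, the result holds for all t ≥ 8.
Hence the smallest such n₀ is 8.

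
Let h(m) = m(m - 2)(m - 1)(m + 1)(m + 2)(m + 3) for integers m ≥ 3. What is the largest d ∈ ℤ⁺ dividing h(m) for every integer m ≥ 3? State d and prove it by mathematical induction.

d = 720

Computing the first values: h(3) = 720 and h(4) = 5040; gcd(720, 5040) = 720, so d ≤ 720.
We prove 720 | m(m - 2)(m - 1)(m + 1)(m + 2)(m + 3) for all m ≥ 3 by induction on m.
When m = 3: h(3) = 720 = 720·(1), so 720 | h(3).
Inductive step: assume the claim holds for m = j, i.e. 720 | h(j). Then
h(j+1) − h(j) = (j-1)·j·(j+1)·(j+2)·(j+3)·(j+4) − (j-2)·(j-1)·j·(j+1)·(j+2)·(j+3) = (j-1)·j·(j+1)·(j+2)·(j+3)·[(j+4) − (j-2)] = 6·(j-1)·j·(j+1)·(j+2)·(j+3). The product of 5 consecutive integers is divisible by (5)! = 120, so h(j+1) − h(j) is divisible by 6·120 = 720. By the inductive hypothesis 720 | h(j), hence 720 | h(j+1).
By the principle of mathematical induction, the result holds for all m ≥ 3.
Therefore the largest such d is 720.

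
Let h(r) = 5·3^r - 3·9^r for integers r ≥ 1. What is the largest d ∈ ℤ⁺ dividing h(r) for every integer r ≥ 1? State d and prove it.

Computing the first values: h(1) = -12 and h(2) = -198; gcd(-12, -198) = 6, so d ≤ 6.
We prove 6 | 5·3^r - 3·9^r for all r ≥ 1 by induction on r.
Base step (r = 1): h(1) = -12 = 6·(-2), so 6 | h(1).
For the inductive step, assume it holds for an arbitrary i ≥ 1, i.e. 6 | h(i). Then
h(i+1) − 9·h(i) = (5·3^(i+1) - 3·9^(i+1)) − 9·(5·3^i - 3·9^i) = (5)·3^i·(3 − 9) = (-30)·3^i. Since 6 | h(i) by the inductive hypothesis, 6 | 9·h(i); and 6 | -30 since -30 = 6·-5. Therefore 6 | h(i+1).
Hence, by induction on r, the claim holds for every r ≥ 1.
Therefore the largest such d is 6.

d = 6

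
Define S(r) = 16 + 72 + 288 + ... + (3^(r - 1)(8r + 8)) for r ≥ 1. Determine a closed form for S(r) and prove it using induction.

S(r) = 2·3^r(2r + 1) - 2

We claim S(r) = 2·3^r(2r + 1) - 2 for all r ≥ 1.
Base case (r = 1): S(1) = 16, and the closed form gives 16. They agree.
Suppose the result is true for r = p, so S(p) = 2·3^p(2p + 1) - 2.
Then S(p+1) = S(p) + (8·3^p(p + 2)) = (2·3^p(2p + 1) - 2) + (8·3^p(p + 2)).
Simplifying, S(p+1) = 12·3^p·p + 18·3^p - 2 = 2·3^(p+1)(2(p+1) + 1) - 2,
which is the closed form with r = p+1.
By the principle of mathematical induction, the result holds for all r ≥ 1.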